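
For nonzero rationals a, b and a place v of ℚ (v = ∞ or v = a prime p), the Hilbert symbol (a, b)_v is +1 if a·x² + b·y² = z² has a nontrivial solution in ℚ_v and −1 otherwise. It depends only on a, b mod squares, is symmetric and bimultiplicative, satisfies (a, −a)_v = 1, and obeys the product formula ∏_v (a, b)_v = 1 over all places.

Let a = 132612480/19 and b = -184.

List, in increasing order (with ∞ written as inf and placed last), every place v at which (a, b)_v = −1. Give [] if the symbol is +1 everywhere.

[7, 13]

Mod squares: a ≡ 4374370, b ≡ -46. Check v ∈ {∞, 2, 3, 5, 7, 11, 13, 19, 23}.
v=23: a=23^1·(≡16), b=23^1·(≡15) mod 23; (16|23)=+1, (15|23)=-1; (−1)^{1·1·11}·(+1)^1·(-1)^1 = +1.
v=13: a=13^1·(≡7), b=13^0·(≡11) mod 13; (7|13)=-1, (11|13)=-1; (−1)^{1·0·6}·(-1)^0·(-1)^1 = -1.
v=3: a=3^2·(≡1), b=3^0·(≡2) mod 3; (1|3)=+1, (2|3)=-1; (−1)^{2·0·1}·(+1)^0·(-1)^2 = +1.
v=5: a=5^1·(≡4), b=5^0·(≡1) mod 5; (4|5)=+1, (1|5)=+1; (−1)^{1·0·2}·(+1)^0·(+1)^1 = +1.
v=2: v_2(a)=7, v_2(b)=3; units ≡ 1, 1 (mod 8); ε·ε+αω+βω = 0·0+7·0+3·0 ≡ 0  ⇒  (a,b)_2 = +1.
v=19: a=19^-1·(≡4), b=19^0·(≡6) mod 19; (4|19)=+1, (6|19)=+1; (−1)^{-1·0·9}·(+1)^0·(+1)^-1 = +1.
v=11: a=11^1·(≡4), b=11^0·(≡3) mod 11; (4|11)=+1, (3|11)=+1; (−1)^{1·0·5}·(+1)^0·(+1)^1 = +1.
v=7: a=7^1·(≡3), b=7^0·(≡5) mod 7; (3|7)=-1, (5|7)=-1; (−1)^{1·0·3}·(-1)^0·(-1)^1 = -1.
v=∞: 4374370 > 0 and -46 < 0  ⇒  (a,b)_∞ = +1.
Ram(4374370, -46) = {7, 13}; no ℚ_7-point on the conic.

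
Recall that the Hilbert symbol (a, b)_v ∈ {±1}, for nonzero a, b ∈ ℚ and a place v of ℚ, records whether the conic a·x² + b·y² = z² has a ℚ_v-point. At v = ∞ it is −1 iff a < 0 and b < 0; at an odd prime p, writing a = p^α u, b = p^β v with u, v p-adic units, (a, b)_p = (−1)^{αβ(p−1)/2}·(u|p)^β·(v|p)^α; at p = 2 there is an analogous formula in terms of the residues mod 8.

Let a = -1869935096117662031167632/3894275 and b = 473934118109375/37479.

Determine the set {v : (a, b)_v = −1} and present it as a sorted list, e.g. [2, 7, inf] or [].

(a, b) ≡ (-20163, 24141623649) mod (ℚ^×)²; places V = {2, 3, 5, 7, 11, 13, 17, 19, 29, 31, 41, 47, 53, ∞}.
(a,b)_5: α=-2, u≡3; β=6, v≡1 (mod 5); (3|5)=-1, (1|5)=+1; sign (−1)^0·-1^6·+1^-2 = +1.
(a,b)_19: α=4, u≡14; β=1, v≡3 (mod 19); (14|19)=-1, (3|19)=-1; sign (−1)^0·-1^1·-1^4 = -1.
(a,b)_17: α=-2, u≡13; β=0, v≡4 (mod 17); (13|17)=+1, (4|17)=+1; sign (−1)^0·+1^0·+1^-2 = +1.
(a,b)_41: α=2, u≡23; β=1, v≡38 (mod 41); (23|41)=+1, (38|41)=-1; sign (−1)^0·+1^1·-1^2 = +1.
(a,b)_7: α=-2, u≡2; β=2, v≡6 (mod 7); (2|7)=+1, (6|7)=-1; sign (−1)^0·+1^2·-1^-2 = +1.
(a,b)_11: α=-1, u≡1; β=1, v≡5 (mod 11); (1|11)=+1, (5|11)=+1; sign (−1)^1·+1^1·+1^-1 = -1.
(a,b)_29: α=2, u≡17; β=1, v≡10 (mod 29); (17|29)=-1, (10|29)=-1; sign (−1)^0·-1^1·-1^2 = -1.
(a,b)_2: α=4, β=0; u≡5, v≡1 (mod 8); ε(u)ε(v)=0·0, αω(v)=4·0, βω(u)=0·1; sum ≡ 0  ⇒  +1.
(a,b)_31: α=0, u≡1; β=-2, v≡23 (mod 31); (1|31)=+1, (23|31)=-1; sign (−1)^0·+1^-2·-1^0 = +1.
(a,b)_∞: sgn(-20163)=−, sgn(24141623649)=+, so +1.
(a,b)_47: α=1, u≡43; β=1, v≡29 (mod 47); (43|47)=-1, (29|47)=-1; sign (−1)^1·-1^1·-1^1 = -1.
(a,b)_3: α=7, u≡2; β=-1, v≡2 (mod 3); (2|3)=-1, (2|3)=-1; sign (−1)^1·-1^-1·-1^7 = -1.
(a,b)_13: α=3, u≡9; β=-1, v≡4 (mod 13); (9|13)=+1, (4|13)=+1; sign (−1)^0·+1^-1·+1^3 = +1.
(a,b)_53: α=2, u≡21; β=1, v≡3 (mod 53); (21|53)=-1, (3|53)=-1; sign (−1)^0·-1^1·-1^2 = -1.
(-20163, 24141623649 / ℚ) ramifies at {3, 11, 19, 29, 47, 53}: a division algebra.

[3, 11, 19, 29, 47, 53]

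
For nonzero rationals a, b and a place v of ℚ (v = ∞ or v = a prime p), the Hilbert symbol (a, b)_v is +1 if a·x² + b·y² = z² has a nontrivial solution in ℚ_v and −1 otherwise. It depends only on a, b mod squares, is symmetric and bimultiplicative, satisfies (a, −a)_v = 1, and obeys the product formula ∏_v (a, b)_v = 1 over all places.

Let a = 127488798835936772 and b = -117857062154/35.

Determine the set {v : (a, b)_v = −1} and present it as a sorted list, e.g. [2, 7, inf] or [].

[5, 7, 13, 17]

Mod squares: a ≡ 377, b ≡ -34510. Check v ∈ {∞, 2, 5, 7, 13, 17, 29}.
v=5: a=5^0·(≡2), b=5^-1·(≡3) mod 5; (2|5)=-1, (3|5)=-1; (−1)^{0·-1·2}·(-1)^-1·(-1)^0 = -1.
v=13: a=13^3·(≡4), b=13^2·(≡5) mod 13; (4|13)=+1, (5|13)=-1; (−1)^{3·2·6}·(+1)^2·(-1)^3 = -1.
v=17: a=17^0·(≡12), b=17^1·(≡6) mod 17; (12|17)=-1, (6|17)=-1; (−1)^{0·1·8}·(-1)^1·(-1)^0 = -1.
v=7: a=7^0·(≡3), b=7^-1·(≡3) mod 7; (3|7)=-1, (3|7)=-1; (−1)^{0·-1·3}·(-1)^-1·(-1)^0 = -1.
v=29: a=29^9·(≡1), b=29^5·(≡9) mod 29; (1|29)=+1, (9|29)=+1; (−1)^{9·5·14}·(+1)^5·(+1)^9 = +1.
v=∞: 377 > 0 and -34510 < 0  ⇒  (a,b)_∞ = +1.
v=2: v_2(a)=2, v_2(b)=1; units ≡ 1, 1 (mod 8); ε·ε+αω+βω = 0·0+2·0+1·0 ≡ 0  ⇒  (a,b)_2 = +1.
(377, -34510 / ℚ) ramifies at {5, 7, 13, 17}: a division algebra.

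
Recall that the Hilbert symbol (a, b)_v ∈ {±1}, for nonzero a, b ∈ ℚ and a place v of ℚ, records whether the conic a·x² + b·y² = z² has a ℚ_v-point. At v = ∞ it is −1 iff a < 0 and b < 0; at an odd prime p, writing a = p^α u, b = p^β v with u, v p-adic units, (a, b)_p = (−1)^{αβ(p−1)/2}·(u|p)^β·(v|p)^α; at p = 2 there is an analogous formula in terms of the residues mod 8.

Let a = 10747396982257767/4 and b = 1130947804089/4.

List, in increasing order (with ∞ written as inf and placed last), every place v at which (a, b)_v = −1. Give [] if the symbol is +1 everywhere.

[17, 43]

(a, b) ≡ (859183, 26129) mod (ℚ^×)²; places V = {2, 3, 13, 17, 29, 43, 53, ∞}.
(a,b)_3: α=4, u≡1; β=4, v≡2 (mod 3); (1|3)=+1, (2|3)=-1; sign (−1)^0·+1^4·-1^4 = +1.
(a,b)_∞: sgn(859183)=+, sgn(26129)=+, so +1.
(a,b)_29: α=1, u≡15; β=1, v≡8 (mod 29); (15|29)=-1, (8|29)=-1; sign (−1)^0·-1^1·-1^1 = +1.
(a,b)_13: α=1, u≡9; β=0, v≡3 (mod 13); (9|13)=+1, (3|13)=+1; sign (−1)^0·+1^0·+1^1 = +1.
(a,b)_2: α=-2, β=-2; u≡7, v≡1 (mod 8); ε(u)ε(v)=1·0, αω(v)=-2·0, βω(u)=-2·0; sum ≡ 0  ⇒  +1.
(a,b)_53: α=1, u≡9; β=1, v≡37 (mod 53); (9|53)=+1, (37|53)=+1; sign (−1)^0·+1^1·+1^1 = +1.
(a,b)_43: α=3, u≡26; β=2, v≡33 (mod 43); (26|43)=-1, (33|43)=-1; sign (−1)^0·-1^2·-1^3 = -1.
(a,b)_17: α=4, u≡12; β=3, v≡11 (mod 17); (12|17)=-1, (11|17)=-1; sign (−1)^0·-1^3·-1^4 = -1.
Ram(859183, 26129) = {17, 43}; no ℚ_17-point on the conic.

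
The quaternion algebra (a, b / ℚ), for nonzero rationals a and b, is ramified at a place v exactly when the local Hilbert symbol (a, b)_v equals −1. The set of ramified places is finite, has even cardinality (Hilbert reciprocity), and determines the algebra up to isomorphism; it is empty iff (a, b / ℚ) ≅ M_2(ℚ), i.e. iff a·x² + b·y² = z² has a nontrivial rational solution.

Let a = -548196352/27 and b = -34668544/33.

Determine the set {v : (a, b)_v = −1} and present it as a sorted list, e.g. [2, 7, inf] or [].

[11, inf]

Mod squares: a ≡ -759, b ≡ -33. Check v ∈ {∞, 2, 3, 11, 23}.
v=2: v_2(a)=12, v_2(b)=16; units ≡ 1, 7 (mod 8); ε·ε+αω+βω = 0·1+12·0+16·0 ≡ 0  ⇒  (a,b)_2 = +1.
v=11: a=11^1·(≡8), b=11^-1·(≡8) mod 11; (8|11)=-1, (8|11)=-1; (−1)^{1·-1·5}·(-1)^-1·(-1)^1 = -1.
v=23: a=23^3·(≡6), b=23^2·(≡6) mod 23; (6|23)=+1, (6|23)=+1; (−1)^{3·2·11}·(+1)^2·(+1)^3 = +1.
v=∞: -759 < 0 and -33 < 0  ⇒  (a,b)_∞ = -1.
v=3: a=3^-3·(≡2), b=3^-1·(≡1) mod 3; (2|3)=-1, (1|3)=+1; (−1)^{-3·-1·1}·(-1)^-1·(+1)^-3 = +1.
(-759, -33 / ℚ) ramifies at {11, ∞}: a division algebra.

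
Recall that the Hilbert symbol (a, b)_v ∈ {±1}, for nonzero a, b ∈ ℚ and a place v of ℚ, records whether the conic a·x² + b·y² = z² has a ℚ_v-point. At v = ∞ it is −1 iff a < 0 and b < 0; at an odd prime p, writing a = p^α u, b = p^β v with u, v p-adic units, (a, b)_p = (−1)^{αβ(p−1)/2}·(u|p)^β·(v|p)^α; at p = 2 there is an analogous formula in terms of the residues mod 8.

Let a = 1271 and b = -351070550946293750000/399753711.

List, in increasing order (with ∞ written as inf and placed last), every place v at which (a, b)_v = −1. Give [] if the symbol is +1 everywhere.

(a, b) ≡ (1271, -12617) mod (ℚ^×)²; places V = {2, 3, 5, 7, 11, 13, 17, 19, 31, 37, 41, ∞}.
(a,b)_37: α=0, u≡13; β=1, v≡18 (mod 37); (13|37)=-1, (18|37)=-1; sign (−1)^0·-1^1·-1^0 = -1.
(a,b)_11: α=0, u≡6; β=1, v≡2 (mod 11); (6|11)=-1, (2|11)=-1; sign (−1)^0·-1^1·-1^0 = -1.
(a,b)_∞: sgn(1271)=+, sgn(-12617)=−, so +1.
(a,b)_2: α=0, β=4; u≡7, v≡7 (mod 8); ε(u)ε(v)=1·1, αω(v)=0·0, βω(u)=4·0; sum ≡ 1  ⇒  -1.
(a,b)_17: α=0, u≡13; β=2, v≡10 (mod 17); (13|17)=+1, (10|17)=-1; sign (−1)^0·+1^2·-1^0 = +1.
(a,b)_19: α=0, u≡17; β=-2, v≡3 (mod 19); (17|19)=+1, (3|19)=-1; sign (−1)^0·+1^-2·-1^0 = +1.
(a,b)_41: α=1, u≡31; β=4, v≡19 (mod 41); (31|41)=+1, (19|41)=-1; sign (−1)^0·+1^4·-1^1 = -1.
(a,b)_13: α=0, u≡10; β=2, v≡8 (mod 13); (10|13)=+1, (8|13)=-1; sign (−1)^0·+1^2·-1^0 = +1.
(a,b)_31: α=1, u≡10; β=-1, v≡13 (mod 31); (10|31)=+1, (13|31)=-1; sign (−1)^1·+1^-1·-1^1 = +1.
(a,b)_5: α=0, u≡1; β=8, v≡3 (mod 5); (1|5)=+1, (3|5)=-1; sign (−1)^0·+1^8·-1^0 = +1.
(a,b)_7: α=0, u≡4; β=-2, v≡1 (mod 7); (4|7)=+1, (1|7)=+1; sign (−1)^0·+1^-2·+1^0 = +1.
(a,b)_3: α=0, u≡2; β=-6, v≡1 (mod 3); (2|3)=-1, (1|3)=+1; sign (−1)^0·-1^-6·+1^0 = +1.
(1271, -12617 / ℚ) ramifies at {2, 11, 37, 41}: a division algebra.

[2, 11, 37, 41]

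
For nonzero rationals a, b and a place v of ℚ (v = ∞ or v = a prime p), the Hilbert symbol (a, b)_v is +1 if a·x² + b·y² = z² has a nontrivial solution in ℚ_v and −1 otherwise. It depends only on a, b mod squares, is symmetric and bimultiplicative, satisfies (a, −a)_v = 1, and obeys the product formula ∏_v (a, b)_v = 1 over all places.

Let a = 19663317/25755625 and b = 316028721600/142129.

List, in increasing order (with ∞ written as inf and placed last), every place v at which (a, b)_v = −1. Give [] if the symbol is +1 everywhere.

[17, 23]

(a, b) ≡ (37, 16031) mod (ℚ^×)²; places V = {2, 3, 5, 7, 13, 17, 23, 29, 37, 41, ∞}.
(a,b)_5: α=-4, u≡3; β=2, v≡1 (mod 5); (3|5)=-1, (1|5)=+1; sign (−1)^0·-1^2·+1^-4 = +1.
(a,b)_13: α=0, u≡2; β=-2, v≡8 (mod 13); (2|13)=-1, (8|13)=-1; sign (−1)^0·-1^-2·-1^0 = +1.
(a,b)_7: α=-2, u≡1; β=0, v≡4 (mod 7); (1|7)=+1, (4|7)=+1; sign (−1)^0·+1^0·+1^-2 = +1.
(a,b)_29: α=-2, u≡12; β=-2, v≡5 (mod 29); (12|29)=-1, (5|29)=+1; sign (−1)^0·-1^-2·+1^-2 = +1.
(a,b)_3: α=12, u≡1; β=2, v≡2 (mod 3); (1|3)=+1, (2|3)=-1; sign (−1)^0·+1^2·-1^12 = +1.
(a,b)_41: α=0, u≡37; β=1, v≡29 (mod 41); (37|41)=+1, (29|41)=-1; sign (−1)^0·+1^1·-1^0 = +1.
(a,b)_23: α=0, u≡10; β=1, v≡14 (mod 23); (10|23)=-1, (14|23)=-1; sign (−1)^0·-1^1·-1^0 = -1.
(a,b)_17: α=0, u≡14; β=1, v≡8 (mod 17); (14|17)=-1, (8|17)=+1; sign (−1)^0·-1^1·+1^0 = -1.
(a,b)_∞: sgn(37)=+, sgn(16031)=+, so +1.
(a,b)_37: α=1, u≡27; β=2, v≡12 (mod 37); (27|37)=+1, (12|37)=+1; sign (−1)^0·+1^2·+1^1 = +1.
(a,b)_2: α=0, β=6; u≡5, v≡7 (mod 8); ε(u)ε(v)=0·1, αω(v)=0·0, βω(u)=6·1; sum ≡ 0  ⇒  +1.
|Ram(37, 16031)| = 2, even; anisotropic at {17, 23}.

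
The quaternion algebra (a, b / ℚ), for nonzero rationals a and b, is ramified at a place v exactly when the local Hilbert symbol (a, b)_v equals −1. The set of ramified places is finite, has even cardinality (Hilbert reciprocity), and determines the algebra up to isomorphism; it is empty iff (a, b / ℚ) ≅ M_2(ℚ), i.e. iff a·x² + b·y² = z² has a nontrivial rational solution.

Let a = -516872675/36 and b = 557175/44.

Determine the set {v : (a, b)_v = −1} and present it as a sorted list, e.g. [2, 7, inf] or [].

Mod squares: a ≡ -323, b ≡ 245157. Check v ∈ {∞, 2, 3, 5, 11, 17, 19, 23}.
v=11: a=11^2·(≡7), b=11^-1·(≡9) mod 11; (7|11)=-1, (9|11)=+1; (−1)^{2·-1·5}·(-1)^-1·(+1)^2 = -1.
v=23: a=23^2·(≡15), b=23^1·(≡20) mod 23; (15|23)=-1, (20|23)=-1; (−1)^{2·1·11}·(-1)^1·(-1)^2 = -1.
v=3: a=3^-2·(≡1), b=3^1·(≡2) mod 3; (1|3)=+1, (2|3)=-1; (−1)^{-2·1·1}·(+1)^1·(-1)^-2 = +1.
v=∞: -323 < 0 and 245157 > 0  ⇒  (a,b)_∞ = +1.
v=19: a=19^1·(≡12), b=19^1·(≡14) mod 19; (12|19)=-1, (14|19)=-1; (−1)^{1·1·9}·(-1)^1·(-1)^1 = -1.
v=17: a=17^1·(≡2), b=17^1·(≡5) mod 17; (2|17)=+1, (5|17)=-1; (−1)^{1·1·8}·(+1)^1·(-1)^1 = -1.
v=5: a=5^2·(≡3), b=5^2·(≡3) mod 5; (3|5)=-1, (3|5)=-1; (−1)^{2·2·2}·(-1)^2·(-1)^2 = +1.
v=2: v_2(a)=-2, v_2(b)=-2; units ≡ 5, 5 (mod 8); ε·ε+αω+βω = 0·0+-2·1+-2·1 ≡ 0  ⇒  (a,b)_2 = +1.
(-323, 245157 / ℚ) ramifies at {11, 17, 19, 23}: a division algebra.

[11, 17, 19, 23]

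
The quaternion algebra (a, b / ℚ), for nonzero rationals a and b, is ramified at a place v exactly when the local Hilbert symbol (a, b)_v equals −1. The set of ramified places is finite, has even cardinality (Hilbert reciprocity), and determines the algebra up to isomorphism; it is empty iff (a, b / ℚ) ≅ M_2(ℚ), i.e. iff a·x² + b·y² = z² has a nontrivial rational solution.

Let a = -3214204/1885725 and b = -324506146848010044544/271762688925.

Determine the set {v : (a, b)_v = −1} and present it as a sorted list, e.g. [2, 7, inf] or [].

[2, 13, 23, 29, 31, inf]

Mod squares: a ≡ -899, b ≡ -190762. Check v ∈ {∞, 2, 3, 5, 7, 11, 13, 17, 23, 29, 31}.
v=7: a=7^2·(≡4), b=7^-2·(≡1) mod 7; (4|7)=+1, (1|7)=+1; (−1)^{2·-2·3}·(+1)^-2·(+1)^2 = +1.
v=31: a=31^1·(≡4), b=31^4·(≡15) mod 31; (4|31)=+1, (15|31)=-1; (−1)^{1·4·15}·(+1)^4·(-1)^1 = -1.
v=13: a=13^0·(≡2), b=13^-1·(≡10) mod 13; (2|13)=-1, (10|13)=+1; (−1)^{0·-1·6}·(-1)^-1·(+1)^0 = -1.
v=29: a=29^-1·(≡14), b=29^5·(≡25) mod 29; (14|29)=-1, (25|29)=+1; (−1)^{-1·5·14}·(-1)^5·(+1)^-1 = -1.
v=∞: -899 < 0 and -190762 < 0  ⇒  (a,b)_∞ = -1.
v=11: a=11^0·(≡3), b=11^1·(≡1) mod 11; (3|11)=+1, (1|11)=+1; (−1)^{0·1·5}·(+1)^1·(+1)^0 = +1.
v=2: v_2(a)=2, v_2(b)=7; units ≡ 5, 3 (mod 8); ε·ε+αω+βω = 0·1+2·1+7·1 ≡ 1  ⇒  (a,b)_2 = -1.
v=5: a=5^-2·(≡4), b=5^-2·(≡3) mod 5; (4|5)=+1, (3|5)=-1; (−1)^{-2·-2·2}·(+1)^-2·(-1)^-2 = +1.
v=3: a=3^-2·(≡1), b=3^-10·(≡2) mod 3; (1|3)=+1, (2|3)=-1; (−1)^{-2·-10·1}·(+1)^-10·(-1)^-2 = +1.
v=17: a=17^-2·(≡16), b=17^-2·(≡5) mod 17; (16|17)=+1, (5|17)=-1; (−1)^{-2·-2·8}·(+1)^-2·(-1)^-2 = +1.
v=23: a=23^2·(≡19), b=23^3·(≡16) mod 23; (19|23)=-1, (16|23)=+1; (−1)^{2·3·11}·(-1)^3·(+1)^2 = -1.
Ram(-899, -190762) = {2, 13, 23, 29, 31, ∞}; no ℚ_2-point on the conic.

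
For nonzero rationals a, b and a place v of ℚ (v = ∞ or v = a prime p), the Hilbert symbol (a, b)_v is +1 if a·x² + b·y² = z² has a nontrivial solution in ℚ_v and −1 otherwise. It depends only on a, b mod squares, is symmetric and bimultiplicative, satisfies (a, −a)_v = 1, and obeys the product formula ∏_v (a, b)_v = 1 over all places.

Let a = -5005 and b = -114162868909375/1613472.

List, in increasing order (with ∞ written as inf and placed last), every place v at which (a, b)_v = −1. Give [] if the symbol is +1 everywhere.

Mod squares: a ≡ -5005, b ≡ -2310. Check v ∈ {∞, 2, 3, 5, 7, 11, 13, 31}.
v=2: v_2(a)=0, v_2(b)=-5; units ≡ 3, 5 (mod 8); ε·ε+αω+βω = 1·0+0·1+-5·1 ≡ 1  ⇒  (a,b)_2 = -1.
v=5: a=5^1·(≡4), b=5^5·(≡2) mod 5; (4|5)=+1, (2|5)=-1; (−1)^{1·5·2}·(+1)^5·(-1)^1 = -1.
v=7: a=7^1·(≡6), b=7^-5·(≡3) mod 7; (6|7)=-1, (3|7)=-1; (−1)^{1·-5·3}·(-1)^-5·(-1)^1 = -1.
v=3: a=3^0·(≡2), b=3^-1·(≡1) mod 3; (2|3)=-1, (1|3)=+1; (−1)^{0·-1·1}·(-1)^-1·(+1)^0 = -1.
v=∞: -5005 < 0 and -2310 < 0  ⇒  (a,b)_∞ = -1.
v=11: a=11^1·(≡7), b=11^3·(≡8) mod 11; (7|11)=-1, (8|11)=-1; (−1)^{1·3·5}·(-1)^3·(-1)^1 = -1.
v=31: a=31^0·(≡17), b=31^2·(≡23) mod 31; (17|31)=-1, (23|31)=-1; (−1)^{0·2·15}·(-1)^2·(-1)^0 = +1.
v=13: a=13^1·(≡5), b=13^4·(≡4) mod 13; (5|13)=-1, (4|13)=+1; (−1)^{1·4·6}·(-1)^4·(+1)^1 = +1.
(-5005, -2310 / ℚ) ramifies at {2, 3, 5, 7, 11, ∞}: a division algebra.

[2, 3, 5, 7, 11, inf]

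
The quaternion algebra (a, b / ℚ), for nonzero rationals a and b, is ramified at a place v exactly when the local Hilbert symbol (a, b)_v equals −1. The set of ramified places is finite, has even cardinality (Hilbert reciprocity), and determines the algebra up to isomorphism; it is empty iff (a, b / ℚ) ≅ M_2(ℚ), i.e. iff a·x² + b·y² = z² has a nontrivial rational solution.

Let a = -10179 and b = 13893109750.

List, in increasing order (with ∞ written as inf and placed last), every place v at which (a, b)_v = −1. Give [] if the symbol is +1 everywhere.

[2, 23]

Mod squares: a ≡ -1131, b ≡ 3910. Check v ∈ {∞, 2, 3, 5, 13, 17, 23, 29}.
v=17: a=17^0·(≡4), b=17^1·(≡2) mod 17; (4|17)=+1, (2|17)=+1; (−1)^{0·1·8}·(+1)^1·(+1)^0 = +1.
v=29: a=29^1·(≡26), b=29^2·(≡16) mod 29; (26|29)=-1, (16|29)=+1; (−1)^{1·2·14}·(-1)^2·(+1)^1 = +1.
v=3: a=3^3·(≡1), b=3^0·(≡1) mod 3; (1|3)=+1, (1|3)=+1; (−1)^{3·0·1}·(+1)^0·(+1)^3 = +1.
v=∞: -1131 < 0 and 3910 > 0  ⇒  (a,b)_∞ = +1.
v=2: v_2(a)=0, v_2(b)=1; units ≡ 5, 3 (mod 8); ε·ε+αω+βω = 0·1+0·1+1·1 ≡ 1  ⇒  (a,b)_2 = -1.
v=5: a=5^0·(≡1), b=5^3·(≡3) mod 5; (1|5)=+1, (3|5)=-1; (−1)^{0·3·2}·(+1)^3·(-1)^0 = +1.
v=13: a=13^1·(≡10), b=13^2·(≡1) mod 13; (10|13)=+1, (1|13)=+1; (−1)^{1·2·6}·(+1)^2·(+1)^1 = +1.
v=23: a=23^0·(≡10), b=23^1·(≡9) mod 23; (10|23)=-1, (9|23)=+1; (−1)^{0·1·11}·(-1)^1·(+1)^0 = -1.
(-1131, 3910 / ℚ) ramifies at {2, 23}: a division algebra.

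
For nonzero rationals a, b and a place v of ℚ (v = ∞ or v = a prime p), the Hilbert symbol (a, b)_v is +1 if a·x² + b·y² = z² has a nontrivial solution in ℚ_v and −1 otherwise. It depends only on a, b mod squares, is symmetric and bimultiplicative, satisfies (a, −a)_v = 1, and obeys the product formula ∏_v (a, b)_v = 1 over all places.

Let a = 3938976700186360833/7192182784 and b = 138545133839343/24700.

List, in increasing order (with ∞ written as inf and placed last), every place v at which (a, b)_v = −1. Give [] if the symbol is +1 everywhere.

(a, b) ≡ (301587, 100529) mod (ℚ^×)²; places V = {2, 3, 5, 7, 11, 13, 19, 37, ∞}.
(a,b)_5: α=0, u≡2; β=-2, v≡1 (mod 5); (2|5)=-1, (1|5)=+1; sign (−1)^0·-1^-2·+1^0 = +1.
(a,b)_∞: sgn(301587)=+, sgn(100529)=+, so +1.
(a,b)_37: α=1, u≡4; β=1, v≡33 (mod 37); (4|37)=+1, (33|37)=+1; sign (−1)^0·+1^1·+1^1 = +1.
(a,b)_2: α=-20, β=-2; u≡3, v≡1 (mod 8); ε(u)ε(v)=1·0, αω(v)=-20·0, βω(u)=-2·1; sum ≡ 0  ⇒  +1.
(a,b)_19: α=-3, u≡13; β=-1, v≡5 (mod 19); (13|19)=-1, (5|19)=+1; sign (−1)^1·-1^-1·+1^-3 = +1.
(a,b)_11: α=1, u≡9; β=1, v≡5 (mod 11); (9|11)=+1, (5|11)=+1; sign (−1)^1·+1^1·+1^1 = -1.
(a,b)_13: α=1, u≡8; β=-1, v≡5 (mod 13); (8|13)=-1, (5|13)=-1; sign (−1)^0·-1^-1·-1^1 = +1.
(a,b)_3: α=17, u≡2; β=10, v≡2 (mod 3); (2|3)=-1, (2|3)=-1; sign (−1)^0·-1^10·-1^17 = -1.
(a,b)_7: α=8, u≡3; β=8, v≡1 (mod 7); (3|7)=-1, (1|7)=+1; sign (−1)^0·-1^8·+1^8 = +1.
Ram(301587, 100529) = {3, 11}; no ℚ_3-point on the conic.

[3, 11]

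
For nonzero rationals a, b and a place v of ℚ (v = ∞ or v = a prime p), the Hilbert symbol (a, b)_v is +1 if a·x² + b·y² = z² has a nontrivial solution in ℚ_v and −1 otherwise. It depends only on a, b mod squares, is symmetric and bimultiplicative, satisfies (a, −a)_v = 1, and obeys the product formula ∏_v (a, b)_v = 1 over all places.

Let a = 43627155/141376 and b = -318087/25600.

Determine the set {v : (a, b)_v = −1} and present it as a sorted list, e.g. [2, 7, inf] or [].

(a, b) ≡ (195, -3927) mod (ℚ^×)²; places V = {2, 3, 5, 7, 11, 13, 17, 43, 47, ∞}.
(a,b)_13: α=1, u≡11; β=0, v≡12 (mod 13); (11|13)=-1, (12|13)=+1; sign (−1)^0·-1^0·+1^1 = +1.
(a,b)_2: α=-6, β=-10; u≡3, v≡1 (mod 8); ε(u)ε(v)=1·0, αω(v)=-6·0, βω(u)=-10·1; sum ≡ 0  ⇒  +1.
(a,b)_∞: sgn(195)=+, sgn(-3927)=−, so +1.
(a,b)_17: α=0, u≡1; β=1, v≡14 (mod 17); (1|17)=+1, (14|17)=-1; sign (−1)^0·+1^1·-1^0 = +1.
(a,b)_43: α=2, u≡23; β=0, v≡19 (mod 43); (23|43)=+1, (19|43)=-1; sign (−1)^0·+1^0·-1^2 = +1.
(a,b)_3: α=1, u≡2; β=5, v≡2 (mod 3); (2|3)=-1, (2|3)=-1; sign (−1)^1·-1^5·-1^1 = -1.
(a,b)_5: α=1, u≡1; β=-2, v≡2 (mod 5); (1|5)=+1, (2|5)=-1; sign (−1)^0·+1^-2·-1^1 = -1.
(a,b)_47: α=-2, u≡12; β=0, v≡37 (mod 47); (12|47)=+1, (37|47)=+1; sign (−1)^0·+1^0·+1^-2 = +1.
(a,b)_11: α=2, u≡2; β=1, v≡8 (mod 11); (2|11)=-1, (8|11)=-1; sign (−1)^0·-1^1·-1^2 = -1.
(a,b)_7: α=0, u≡3; β=1, v≡3 (mod 7); (3|7)=-1, (3|7)=-1; sign (−1)^0·-1^1·-1^0 = -1.
|Ram(195, -3927)| = 4, even; anisotropic at {3, 5, 7, 11}.

[3, 5, 7, 11]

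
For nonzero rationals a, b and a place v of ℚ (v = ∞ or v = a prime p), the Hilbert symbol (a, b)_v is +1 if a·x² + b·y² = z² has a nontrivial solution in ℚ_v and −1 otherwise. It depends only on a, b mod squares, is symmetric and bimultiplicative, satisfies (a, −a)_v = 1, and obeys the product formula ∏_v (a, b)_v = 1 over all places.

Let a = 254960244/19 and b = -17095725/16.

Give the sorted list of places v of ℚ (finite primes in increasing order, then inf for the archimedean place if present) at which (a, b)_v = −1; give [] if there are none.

Mod squares: a ≡ 134562351, b ≡ -75981. Check v ∈ {∞, 2, 3, 5, 7, 11, 19, 23, 31, 43}.
v=19: a=19^-1·(≡4), b=19^1·(≡10) mod 19; (4|19)=+1, (10|19)=-1; (−1)^{-1·1·9}·(+1)^1·(-1)^-1 = +1.
v=23: a=23^1·(≡9), b=23^0·(≡21) mod 23; (9|23)=+1, (21|23)=-1; (−1)^{1·0·11}·(+1)^0·(-1)^1 = -1.
v=5: a=5^0·(≡1), b=5^2·(≡1) mod 5; (1|5)=+1, (1|5)=+1; (−1)^{0·2·2}·(+1)^2·(+1)^0 = +1.
v=7: a=7^1·(≡6), b=7^0·(≡2) mod 7; (6|7)=-1, (2|7)=+1; (−1)^{1·0·3}·(-1)^0·(+1)^1 = +1.
v=11: a=11^1·(≡2), b=11^0·(≡7) mod 11; (2|11)=-1, (7|11)=-1; (−1)^{1·0·5}·(-1)^0·(-1)^1 = -1.
v=2: v_2(a)=2, v_2(b)=-4; units ≡ 7, 3 (mod 8); ε·ε+αω+βω = 1·1+2·1+-4·0 ≡ 1  ⇒  (a,b)_2 = -1.
v=∞: 134562351 > 0 and -75981 < 0  ⇒  (a,b)_∞ = +1.
v=31: a=31^1·(≡2), b=31^1·(≡30) mod 31; (2|31)=+1, (30|31)=-1; (−1)^{1·1·15}·(+1)^1·(-1)^1 = +1.
v=43: a=43^1·(≡2), b=43^1·(≡19) mod 43; (2|43)=-1, (19|43)=-1; (−1)^{1·1·21}·(-1)^1·(-1)^1 = -1.
v=3: a=3^3·(≡1), b=3^3·(≡2) mod 3; (1|3)=+1, (2|3)=-1; (−1)^{3·3·1}·(+1)^3·(-1)^3 = +1.
(134562351, -75981 / ℚ) ramifies at {2, 11, 23, 43}: a division algebra.

[2, 11, 23, 43]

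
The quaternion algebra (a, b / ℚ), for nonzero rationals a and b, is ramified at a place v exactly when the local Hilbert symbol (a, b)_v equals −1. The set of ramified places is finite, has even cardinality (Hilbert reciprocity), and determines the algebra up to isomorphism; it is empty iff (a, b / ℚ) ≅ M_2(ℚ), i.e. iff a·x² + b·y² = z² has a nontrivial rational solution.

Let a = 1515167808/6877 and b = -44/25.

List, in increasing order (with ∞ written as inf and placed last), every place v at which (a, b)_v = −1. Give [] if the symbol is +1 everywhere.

[11, 13]

Mod squares: a ≡ 429, b ≡ -11. Check v ∈ {∞, 2, 3, 5, 7, 11, 13, 23}.
v=3: a=3^1·(≡2), b=3^0·(≡1) mod 3; (2|3)=-1, (1|3)=+1; (−1)^{1·0·1}·(-1)^0·(+1)^1 = +1.
v=7: a=7^2·(≡2), b=7^0·(≡3) mod 7; (2|7)=+1, (3|7)=-1; (−1)^{2·0·3}·(+1)^0·(-1)^2 = +1.
v=13: a=13^-1·(≡7), b=13^0·(≡5) mod 13; (7|13)=-1, (5|13)=-1; (−1)^{-1·0·6}·(-1)^0·(-1)^-1 = -1.
v=11: a=11^5·(≡7), b=11^1·(≡6) mod 11; (7|11)=-1, (6|11)=-1; (−1)^{5·1·5}·(-1)^1·(-1)^5 = -1.
v=5: a=5^0·(≡4), b=5^-2·(≡1) mod 5; (4|5)=+1, (1|5)=+1; (−1)^{0·-2·2}·(+1)^-2·(+1)^0 = +1.
v=2: v_2(a)=6, v_2(b)=2; units ≡ 5, 5 (mod 8); ε·ε+αω+βω = 0·0+6·1+2·1 ≡ 0  ⇒  (a,b)_2 = +1.
v=∞: 429 > 0 and -11 < 0  ⇒  (a,b)_∞ = +1.
v=23: a=23^-2·(≡11), b=23^0·(≡1) mod 23; (11|23)=-1, (1|23)=+1; (−1)^{-2·0·11}·(-1)^0·(+1)^-2 = +1.
Ram(429, -11) = {11, 13}; no ℚ_11-point on the conic.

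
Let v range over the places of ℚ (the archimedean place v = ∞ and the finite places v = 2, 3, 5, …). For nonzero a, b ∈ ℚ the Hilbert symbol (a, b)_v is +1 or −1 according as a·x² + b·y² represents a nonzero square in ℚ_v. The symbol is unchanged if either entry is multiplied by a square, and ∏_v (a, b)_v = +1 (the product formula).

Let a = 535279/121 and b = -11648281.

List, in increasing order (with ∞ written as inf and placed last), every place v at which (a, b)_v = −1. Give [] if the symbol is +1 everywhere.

Mod squares: a ≡ 391, b ≡ -12121. Check v ∈ {∞, 2, 11, 17, 23, 31, 37}.
v=37: a=37^2·(≡28), b=37^0·(≡22) mod 37; (28|37)=+1, (22|37)=-1; (−1)^{2·0·18}·(+1)^0·(-1)^2 = +1.
v=11: a=11^-2·(≡8), b=11^0·(≡4) mod 11; (8|11)=-1, (4|11)=+1; (−1)^{-2·0·5}·(-1)^0·(+1)^-2 = +1.
v=31: a=31^0·(≡20), b=31^3·(≡12) mod 31; (20|31)=+1, (12|31)=-1; (−1)^{0·3·15}·(+1)^3·(-1)^0 = +1.
v=2: v_2(a)=0, v_2(b)=0; units ≡ 7, 7 (mod 8); ε·ε+αω+βω = 1·1+0·0+0·0 ≡ 1  ⇒  (a,b)_2 = -1.
v=∞: 391 > 0 and -12121 < 0  ⇒  (a,b)_∞ = +1.
v=23: a=23^1·(≡11), b=23^1·(≡13) mod 23; (11|23)=-1, (13|23)=+1; (−1)^{1·1·11}·(-1)^1·(+1)^1 = +1.
v=17: a=17^1·(≡10), b=17^1·(≡9) mod 17; (10|17)=-1, (9|17)=+1; (−1)^{1·1·8}·(-1)^1·(+1)^1 = -1.
|Ram(391, -12121)| = 2, even; anisotropic at {2, 17}.

[2, 17]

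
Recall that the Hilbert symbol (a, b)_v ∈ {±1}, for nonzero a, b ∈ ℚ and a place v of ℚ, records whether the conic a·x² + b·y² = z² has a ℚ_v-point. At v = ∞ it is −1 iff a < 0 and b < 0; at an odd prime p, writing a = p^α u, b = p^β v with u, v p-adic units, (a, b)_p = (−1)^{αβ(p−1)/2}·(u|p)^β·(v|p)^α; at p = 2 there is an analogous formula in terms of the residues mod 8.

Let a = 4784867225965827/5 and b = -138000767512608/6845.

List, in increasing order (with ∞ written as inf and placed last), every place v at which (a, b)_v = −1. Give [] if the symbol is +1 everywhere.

Mod squares: a ≡ 15, b ≡ -10010. Check v ∈ {∞, 2, 3, 5, 7, 11, 13, 17, 31, 37}.
v=7: a=7^2·(≡1), b=7^1·(≡6) mod 7; (1|7)=+1, (6|7)=-1; (−1)^{2·1·3}·(+1)^1·(-1)^2 = +1.
v=17: a=17^0·(≡13), b=17^2·(≡14) mod 17; (13|17)=+1, (14|17)=-1; (−1)^{0·2·8}·(+1)^2·(-1)^0 = +1.
v=5: a=5^-1·(≡2), b=5^-1·(≡3) mod 5; (2|5)=-1, (3|5)=-1; (−1)^{-1·-1·2}·(-1)^-1·(-1)^-1 = +1.
v=3: a=3^5·(≡2), b=3^6·(≡1) mod 3; (2|3)=-1, (1|3)=+1; (−1)^{5·6·1}·(-1)^6·(+1)^5 = +1.
v=37: a=37^0·(≡24), b=37^-2·(≡2) mod 37; (24|37)=-1, (2|37)=-1; (−1)^{0·-2·18}·(-1)^-2·(-1)^0 = +1.
v=31: a=31^2·(≡23), b=31^0·(≡26) mod 31; (23|31)=-1, (26|31)=-1; (−1)^{2·0·15}·(-1)^0·(-1)^2 = +1.
v=11: a=11^4·(≡9), b=11^3·(≡3) mod 11; (9|11)=+1, (3|11)=+1; (−1)^{4·3·5}·(+1)^3·(+1)^4 = +1.
v=2: v_2(a)=0, v_2(b)=5; units ≡ 7, 3 (mod 8); ε·ε+αω+βω = 1·1+0·1+5·0 ≡ 1  ⇒  (a,b)_2 = -1.
v=∞: 15 > 0 and -10010 < 0  ⇒  (a,b)_∞ = +1.
v=13: a=13^4·(≡11), b=13^3·(≡1) mod 13; (11|13)=-1, (1|13)=+1; (−1)^{4·3·6}·(-1)^3·(+1)^4 = -1.
|Ram(15, -10010)| = 2, even; anisotropic at {2, 13}.

[2, 13]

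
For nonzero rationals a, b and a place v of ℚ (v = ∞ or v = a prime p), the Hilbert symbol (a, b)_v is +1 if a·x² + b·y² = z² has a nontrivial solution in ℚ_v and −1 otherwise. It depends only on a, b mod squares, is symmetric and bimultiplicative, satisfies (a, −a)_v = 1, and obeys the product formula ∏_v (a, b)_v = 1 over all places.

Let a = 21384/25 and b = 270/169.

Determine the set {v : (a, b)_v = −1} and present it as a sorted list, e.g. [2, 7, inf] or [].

[3, 11]

(a, b) ≡ (66, 30) mod (ℚ^×)²; places V = {2, 3, 5, 11, 13, ∞}.
(a,b)_∞: sgn(66)=+, sgn(30)=+, so +1.
(a,b)_2: α=3, β=1; u≡1, v≡7 (mod 8); ε(u)ε(v)=0·1, αω(v)=3·0, βω(u)=1·0; sum ≡ 0  ⇒  +1.
(a,b)_13: α=0, u≡1; β=-2, v≡10 (mod 13); (1|13)=+1, (10|13)=+1; sign (−1)^0·+1^-2·+1^0 = +1.
(a,b)_11: α=1, u≡10; β=0, v≡7 (mod 11); (10|11)=-1, (7|11)=-1; sign (−1)^0·-1^0·-1^1 = -1.
(a,b)_5: α=-2, u≡4; β=1, v≡1 (mod 5); (4|5)=+1, (1|5)=+1; sign (−1)^0·+1^1·+1^-2 = +1.
(a,b)_3: α=5, u≡1; β=3, v≡1 (mod 3); (1|3)=+1, (1|3)=+1; sign (−1)^1·+1^3·+1^5 = -1.
|Ram(66, 30)| = 2, even; anisotropic at {3, 11}.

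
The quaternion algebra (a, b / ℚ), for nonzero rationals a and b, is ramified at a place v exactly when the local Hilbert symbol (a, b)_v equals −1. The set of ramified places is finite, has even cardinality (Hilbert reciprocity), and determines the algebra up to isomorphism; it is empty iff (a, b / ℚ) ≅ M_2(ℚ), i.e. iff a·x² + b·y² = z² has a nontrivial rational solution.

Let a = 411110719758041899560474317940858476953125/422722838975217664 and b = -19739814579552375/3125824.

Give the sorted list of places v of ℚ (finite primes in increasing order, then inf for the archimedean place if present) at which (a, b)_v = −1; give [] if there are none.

[3, 19]

Mod squares: a ≡ 29, b ≡ -190095. Check v ∈ {∞, 2, 3, 5, 7, 11, 13, 17, 19, 23, 29, 31, 47}.
v=19: a=19^2·(≡2), b=19^1·(≡10) mod 19; (2|19)=-1, (10|19)=-1; (−1)^{2·1·9}·(-1)^1·(-1)^2 = -1.
v=31: a=31^4·(≡26), b=31^2·(≡10) mod 31; (26|31)=-1, (10|31)=+1; (−1)^{4·2·15}·(-1)^2·(+1)^4 = +1.
v=2: v_2(a)=-20, v_2(b)=-6; units ≡ 5, 1 (mod 8); ε·ε+αω+βω = 0·0+-20·0+-6·1 ≡ 0  ⇒  (a,b)_2 = +1.
v=17: a=17^-4·(≡12), b=17^-2·(≡9) mod 17; (12|17)=-1, (9|17)=+1; (−1)^{-4·-2·8}·(-1)^-2·(+1)^-4 = +1.
v=29: a=29^3·(≡5), b=29^1·(≡20) mod 29; (5|29)=+1, (20|29)=+1; (−1)^{3·1·14}·(+1)^1·(+1)^3 = +1.
v=11: a=11^6·(≡10), b=11^2·(≡8) mod 11; (10|11)=-1, (8|11)=-1; (−1)^{6·2·5}·(-1)^2·(-1)^6 = +1.
v=47: a=47^2·(≡22), b=47^0·(≡29) mod 47; (22|47)=-1, (29|47)=-1; (−1)^{2·0·23}·(-1)^0·(-1)^2 = +1.
v=23: a=23^2·(≡3), b=23^1·(≡7) mod 23; (3|23)=+1, (7|23)=-1; (−1)^{2·1·11}·(+1)^1·(-1)^2 = +1.
v=13: a=13^-6·(≡9), b=13^-2·(≡3) mod 13; (9|13)=+1, (3|13)=+1; (−1)^{-6·-2·6}·(+1)^-2·(+1)^-6 = +1.
v=∞: 29 > 0 and -190095 < 0  ⇒  (a,b)_∞ = +1.
v=3: a=3^12·(≡2), b=3^7·(≡1) mod 3; (2|3)=-1, (1|3)=+1; (−1)^{12·7·1}·(-1)^7·(+1)^12 = -1.
v=5: a=5^8·(≡4), b=5^3·(≡4) mod 5; (4|5)=+1, (4|5)=+1; (−1)^{8·3·2}·(+1)^3·(+1)^8 = +1.
v=7: a=7^6·(≡1), b=7^2·(≡4) mod 7; (1|7)=+1, (4|7)=+1; (−1)^{6·2·3}·(+1)^2·(+1)^6 = +1.
(29, -190095 / ℚ) ramifies at {3, 19}: a division algebra.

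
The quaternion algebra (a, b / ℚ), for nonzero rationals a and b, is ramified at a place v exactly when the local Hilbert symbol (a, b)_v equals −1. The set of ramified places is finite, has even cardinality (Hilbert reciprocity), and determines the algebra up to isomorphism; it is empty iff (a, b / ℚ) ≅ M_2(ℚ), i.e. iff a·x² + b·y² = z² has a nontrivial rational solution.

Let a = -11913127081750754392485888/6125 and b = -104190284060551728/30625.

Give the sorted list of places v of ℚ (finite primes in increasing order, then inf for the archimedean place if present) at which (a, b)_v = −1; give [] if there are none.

[5, 13, 17, 43, 47, inf]

Mod squares: a ≡ -5325335, b ≡ -403. Check v ∈ {∞, 2, 3, 5, 7, 13, 17, 31, 43, 47}.
v=17: a=17^3·(≡8), b=17^2·(≡7) mod 17; (8|17)=+1, (7|17)=-1; (−1)^{3·2·8}·(+1)^2·(-1)^3 = -1.
v=31: a=31^1·(≡3), b=31^1·(≡28) mod 31; (3|31)=-1, (28|31)=+1; (−1)^{1·1·15}·(-1)^1·(+1)^1 = +1.
v=3: a=3^4·(≡1), b=3^4·(≡2) mod 3; (1|3)=+1, (2|3)=-1; (−1)^{4·4·1}·(+1)^4·(-1)^4 = +1.
v=47: a=47^3·(≡2), b=47^2·(≡38) mod 47; (2|47)=+1, (38|47)=-1; (−1)^{3·2·23}·(+1)^2·(-1)^3 = -1.
v=13: a=13^4·(≡8), b=13^3·(≡8) mod 13; (8|13)=-1, (8|13)=-1; (−1)^{4·3·6}·(-1)^3·(-1)^4 = -1.
v=2: v_2(a)=12, v_2(b)=4; units ≡ 1, 5 (mod 8); ε·ε+αω+βω = 0·0+12·1+4·0 ≡ 0  ⇒  (a,b)_2 = +1.
v=∞: -5325335 < 0 and -403 < 0  ⇒  (a,b)_∞ = -1.
v=43: a=43^3·(≡4), b=43^2·(≡5) mod 43; (4|43)=+1, (5|43)=-1; (−1)^{3·2·21}·(+1)^2·(-1)^3 = -1.
v=7: a=7^-2·(≡5), b=7^-2·(≡5) mod 7; (5|7)=-1, (5|7)=-1; (−1)^{-2·-2·3}·(-1)^-2·(-1)^-2 = +1.
v=5: a=5^-3·(≡3), b=5^-4·(≡3) mod 5; (3|5)=-1, (3|5)=-1; (−1)^{-3·-4·2}·(-1)^-4·(-1)^-3 = -1.
|Ram(-5325335, -403)| = 6, even; anisotropic at {5, 13, 17, 43, 47, ∞}.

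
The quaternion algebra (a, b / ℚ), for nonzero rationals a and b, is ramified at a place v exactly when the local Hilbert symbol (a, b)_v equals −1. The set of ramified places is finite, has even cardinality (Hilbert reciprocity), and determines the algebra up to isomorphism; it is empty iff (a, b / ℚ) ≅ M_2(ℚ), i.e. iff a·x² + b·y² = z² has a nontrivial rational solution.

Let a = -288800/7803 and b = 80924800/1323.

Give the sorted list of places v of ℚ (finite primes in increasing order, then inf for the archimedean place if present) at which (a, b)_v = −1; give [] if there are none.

[3, 19]

Mod squares: a ≡ -6, b ≡ 1254. Check v ∈ {∞, 2, 3, 5, 7, 11, 17, 19}.
v=5: a=5^2·(≡1), b=5^2·(≡4) mod 5; (1|5)=+1, (4|5)=+1; (−1)^{2·2·2}·(+1)^2·(+1)^2 = +1.
v=11: a=11^0·(≡4), b=11^3·(≡1) mod 11; (4|11)=+1, (1|11)=+1; (−1)^{0·3·5}·(+1)^3·(+1)^0 = +1.
v=2: v_2(a)=5, v_2(b)=7; units ≡ 5, 3 (mod 8); ε·ε+αω+βω = 0·1+5·1+7·1 ≡ 0  ⇒  (a,b)_2 = +1.
v=17: a=17^-2·(≡3), b=17^0·(≡15) mod 17; (3|17)=-1, (15|17)=+1; (−1)^{-2·0·8}·(-1)^0·(+1)^-2 = +1.
v=∞: -6 < 0 and 1254 > 0  ⇒  (a,b)_∞ = +1.
v=7: a=7^0·(≡4), b=7^-2·(≡2) mod 7; (4|7)=+1, (2|7)=+1; (−1)^{0·-2·3}·(+1)^-2·(+1)^0 = +1.
v=19: a=19^2·(≡13), b=19^1·(≡7) mod 19; (13|19)=-1, (7|19)=+1; (−1)^{2·1·9}·(-1)^1·(+1)^2 = -1.
v=3: a=3^-3·(≡1), b=3^-3·(≡1) mod 3; (1|3)=+1, (1|3)=+1; (−1)^{-3·-3·1}·(+1)^-3·(+1)^-3 = -1.
Ram(-6, 1254) = {3, 19}; no ℚ_3-point on the conic.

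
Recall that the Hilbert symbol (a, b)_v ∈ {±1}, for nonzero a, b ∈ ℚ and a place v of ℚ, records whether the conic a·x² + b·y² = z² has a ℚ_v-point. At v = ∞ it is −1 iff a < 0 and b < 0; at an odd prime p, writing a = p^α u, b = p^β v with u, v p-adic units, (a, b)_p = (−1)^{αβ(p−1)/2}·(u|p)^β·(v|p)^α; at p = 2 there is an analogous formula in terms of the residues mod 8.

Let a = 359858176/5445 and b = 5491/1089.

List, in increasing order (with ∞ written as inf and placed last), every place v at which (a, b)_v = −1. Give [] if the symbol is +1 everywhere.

[2, 19]

(a, b) ≡ (95, 19) mod (ℚ^×)²; places V = {2, 3, 5, 11, 17, 19, ∞}.
(a,b)_∞: sgn(95)=+, sgn(19)=+, so +1.
(a,b)_5: α=-1, u≡4; β=0, v≡4 (mod 5); (4|5)=+1, (4|5)=+1; sign (−1)^0·+1^0·+1^-1 = +1.
(a,b)_2: α=16, β=0; u≡7, v≡3 (mod 8); ε(u)ε(v)=1·1, αω(v)=16·1, βω(u)=0·0; sum ≡ 1  ⇒  -1.
(a,b)_11: α=-2, u≡7; β=-2, v≡10 (mod 11); (7|11)=-1, (10|11)=-1; sign (−1)^0·-1^-2·-1^-2 = +1.
(a,b)_17: α=2, u≡14; β=2, v≡2 (mod 17); (14|17)=-1, (2|17)=+1; sign (−1)^0·-1^2·+1^2 = +1.
(a,b)_3: α=-2, u≡2; β=-2, v≡1 (mod 3); (2|3)=-1, (1|3)=+1; sign (−1)^0·-1^-2·+1^-2 = +1.
(a,b)_19: α=1, u≡7; β=1, v≡7 (mod 19); (7|19)=+1, (7|19)=+1; sign (−1)^1·+1^1·+1^1 = -1.
|Ram(95, 19)| = 2, even; anisotropic at {2, 19}.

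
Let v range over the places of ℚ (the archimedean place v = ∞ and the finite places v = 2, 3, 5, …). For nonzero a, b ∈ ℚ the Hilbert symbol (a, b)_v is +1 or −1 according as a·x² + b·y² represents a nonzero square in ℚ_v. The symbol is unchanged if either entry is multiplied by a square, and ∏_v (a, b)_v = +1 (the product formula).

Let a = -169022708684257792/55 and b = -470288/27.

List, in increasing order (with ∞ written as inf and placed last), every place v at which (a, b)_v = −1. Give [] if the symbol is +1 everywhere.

[2, 3, 11, 13, 17, inf]

Mod squares: a ≡ -248710, b ≡ -88179. Check v ∈ {∞, 2, 3, 5, 7, 11, 13, 17, 19}.
v=19: a=19^3·(≡16), b=19^1·(≡3) mod 19; (16|19)=+1, (3|19)=-1; (−1)^{3·1·9}·(+1)^1·(-1)^3 = +1.
v=13: a=13^4·(≡6), b=13^1·(≡3) mod 13; (6|13)=-1, (3|13)=+1; (−1)^{4·1·6}·(-1)^1·(+1)^4 = -1.
v=11: a=11^-1·(≡2), b=11^0·(≡10) mod 11; (2|11)=-1, (10|11)=-1; (−1)^{-1·0·5}·(-1)^0·(-1)^-1 = -1.
v=5: a=5^-1·(≡3), b=5^0·(≡1) mod 5; (3|5)=-1, (1|5)=+1; (−1)^{-1·0·2}·(-1)^0·(+1)^-1 = +1.
v=2: v_2(a)=9, v_2(b)=4; units ≡ 5, 5 (mod 8); ε·ε+αω+βω = 0·0+9·1+4·1 ≡ 1  ⇒  (a,b)_2 = -1.
v=3: a=3^0·(≡2), b=3^-3·(≡1) mod 3; (2|3)=-1, (1|3)=+1; (−1)^{0·-3·1}·(-1)^-3·(+1)^0 = -1.
v=17: a=17^3·(≡5), b=17^1·(≡8) mod 17; (5|17)=-1, (8|17)=+1; (−1)^{3·1·8}·(-1)^1·(+1)^3 = -1.
v=∞: -248710 < 0 and -88179 < 0  ⇒  (a,b)_∞ = -1.
v=7: a=7^3·(≡1), b=7^1·(≡5) mod 7; (1|7)=+1, (5|7)=-1; (−1)^{3·1·3}·(+1)^1·(-1)^3 = +1.
Ram(-248710, -88179) = {2, 3, 11, 13, 17, ∞}; no ℚ_2-point on the conic.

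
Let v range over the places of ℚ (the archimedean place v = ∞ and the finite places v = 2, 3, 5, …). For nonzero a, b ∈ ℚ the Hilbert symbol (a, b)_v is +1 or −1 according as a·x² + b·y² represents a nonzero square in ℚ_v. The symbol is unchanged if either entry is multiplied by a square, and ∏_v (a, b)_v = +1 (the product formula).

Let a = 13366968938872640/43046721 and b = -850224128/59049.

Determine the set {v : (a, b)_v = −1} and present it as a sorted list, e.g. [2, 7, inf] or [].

[5, 17]

Mod squares: a ≡ 13685, b ≡ -17. Check v ∈ {∞, 2, 3, 5, 7, 13, 17, 23, 43}.
v=23: a=23^1·(≡15), b=23^0·(≡16) mod 23; (15|23)=-1, (16|23)=+1; (−1)^{1·0·11}·(-1)^0·(+1)^1 = +1.
v=2: v_2(a)=6, v_2(b)=10; units ≡ 5, 7 (mod 8); ε·ε+αω+βω = 0·1+6·0+10·1 ≡ 0  ⇒  (a,b)_2 = +1.
v=7: a=7^1·(≡1), b=7^0·(≡4) mod 7; (1|7)=+1, (4|7)=+1; (−1)^{1·0·3}·(+1)^0·(+1)^1 = +1.
v=5: a=5^1·(≡3), b=5^0·(≡3) mod 5; (3|5)=-1, (3|5)=-1; (−1)^{1·0·2}·(-1)^0·(-1)^1 = -1.
v=13: a=13^4·(≡12), b=13^2·(≡12) mod 13; (12|13)=+1, (12|13)=+1; (−1)^{4·2·6}·(+1)^2·(+1)^4 = +1.
v=3: a=3^-16·(≡2), b=3^-10·(≡1) mod 3; (2|3)=-1, (1|3)=+1; (−1)^{-16·-10·1}·(-1)^-10·(+1)^-16 = +1.
v=43: a=43^2·(≡9), b=43^0·(≡8) mod 43; (9|43)=+1, (8|43)=-1; (−1)^{2·0·21}·(+1)^0·(-1)^2 = +1.
v=17: a=17^3·(≡11), b=17^3·(≡9) mod 17; (11|17)=-1, (9|17)=+1; (−1)^{3·3·8}·(-1)^3·(+1)^3 = -1.
v=∞: 13685 > 0 and -17 < 0  ⇒  (a,b)_∞ = +1.
(13685, -17 / ℚ) ramifies at {5, 17}: a division algebra.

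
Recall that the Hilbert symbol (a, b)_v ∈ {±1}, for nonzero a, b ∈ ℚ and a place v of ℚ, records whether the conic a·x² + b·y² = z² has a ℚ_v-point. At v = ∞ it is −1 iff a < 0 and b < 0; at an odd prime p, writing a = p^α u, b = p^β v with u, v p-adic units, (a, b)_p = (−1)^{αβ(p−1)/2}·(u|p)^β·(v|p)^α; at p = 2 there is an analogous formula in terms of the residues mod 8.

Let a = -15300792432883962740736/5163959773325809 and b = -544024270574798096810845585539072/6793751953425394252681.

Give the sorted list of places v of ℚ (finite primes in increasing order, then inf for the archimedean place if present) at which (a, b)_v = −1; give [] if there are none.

[2, 13, 17, inf]

(a, b) ≡ (-6, -4862) mod (ℚ^×)²; places V = {2, 3, 7, 11, 13, 17, 23, 31, 37, 43, 47, ∞}.
(a,b)_37: α=-2, u≡19; β=-4, v≡8 (mod 37); (19|37)=-1, (8|37)=-1; sign (−1)^0·-1^-4·-1^-2 = +1.
(a,b)_43: α=-2, u≡28; β=-2, v≡31 (mod 43); (28|43)=-1, (31|43)=+1; sign (−1)^0·-1^-2·+1^-2 = +1.
(a,b)_17: α=2, u≡12; β=3, v≡3 (mod 17); (12|17)=-1, (3|17)=-1; sign (−1)^0·-1^3·-1^2 = -1.
(a,b)_47: α=-2, u≡46; β=-2, v≡35 (mod 47); (46|47)=-1, (35|47)=-1; sign (−1)^0·-1^-2·-1^-2 = +1.
(a,b)_31: α=-4, u≡1; β=-6, v≡4 (mod 31); (1|31)=+1, (4|31)=+1; sign (−1)^0·+1^-6·+1^-4 = +1.
(a,b)_11: α=2, u≡4; β=3, v≡1 (mod 11); (4|11)=+1, (1|11)=+1; sign (−1)^0·+1^3·+1^2 = +1.
(a,b)_23: α=2, u≡14; β=4, v≡14 (mod 23); (14|23)=-1, (14|23)=-1; sign (−1)^0·-1^4·-1^2 = +1.
(a,b)_7: α=4, u≡2; β=4, v≡3 (mod 7); (2|7)=+1, (3|7)=-1; sign (−1)^0·+1^4·-1^4 = +1.
(a,b)_13: α=2, u≡7; β=3, v≡12 (mod 13); (7|13)=-1, (12|13)=+1; sign (−1)^0·-1^3·+1^2 = -1.
(a,b)_2: α=23, β=33; u≡5, v≡1 (mod 8); ε(u)ε(v)=0·0, αω(v)=23·0, βω(u)=33·1; sum ≡ 1  ⇒  -1.
(a,b)_∞: sgn(-6)=−, sgn(-4862)=−, so -1.
(a,b)_3: α=5, u≡1; β=8, v≡1 (mod 3); (1|3)=+1, (1|3)=+1; sign (−1)^0·+1^8·+1^5 = +1.
(-6, -4862 / ℚ) ramifies at {2, 13, 17, ∞}: a division algebra.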